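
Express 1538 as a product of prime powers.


1538 / 2 = 769
769 / 769 = 1
1538 = 2 × 769


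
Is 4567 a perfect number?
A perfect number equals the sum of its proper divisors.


Proper divisors of 4567: 1
Sum = 1 = 1

No, 4567 is not perfect (1 ≠ 4567)


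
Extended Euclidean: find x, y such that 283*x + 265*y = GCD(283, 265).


Tabular extended Euclidean (each row: r = 283*s + 265*t):
r=283, s=1, t=0
r=265, s=0, t=1
q=1: r=18, s=1, t=-1   [283*(1) + 265*(-1) = 18]
q=14: r=13, s=-14, t=15   [283*(-14) + 265*(15) = 13]
q=1: r=5, s=15, t=-16   [283*(15) + 265*(-16) = 5]
q=2: r=3, s=-44, t=47   [283*(-44) + 265*(47) = 3]
q=1: r=2, s=59, t=-63   [283*(59) + 265*(-63) = 2]
q=1: r=1, s=-103, t=110   [283*(-103) + 265*(110) = 1]
q=2: r=0, s=265, t=-283   [283*(265) + 265*(-283) = 0]
GCD = 1; from the row with r=1: x=-103, y=110
Check: 283*(-103) + 265*(110) = -29149 + 29150 = 1

GCD = 1, x = -103, y = 110


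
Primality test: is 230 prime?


230 / 2 = 115 (exact division)
230 is NOT prime.

No, 230 is not prime


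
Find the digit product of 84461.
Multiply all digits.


8 × 4 × 4 × 6 × 1 = 768


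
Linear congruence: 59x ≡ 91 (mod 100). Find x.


GCD(59, 100) = 1, unique solution
a^(-1) mod 100 = 39
x = 39 * 91 mod 100 = 49

x ≡ 49 (mod 100)


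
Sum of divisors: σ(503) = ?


Divisors of 503: 1, 503
Sum = 1 + 503 = 504

σ(503) = 504


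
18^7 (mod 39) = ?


18^1 mod 39 = 18
18^2 mod 39 = 12
18^3 mod 39 = 21
18^4 mod 39 = 27
18^5 mod 39 = 18
18^6 mod 39 = 12
18^7 mod 39 = 21


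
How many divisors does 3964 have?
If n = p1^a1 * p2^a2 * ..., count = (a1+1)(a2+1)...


3964 = 2^2 × 991^1
d(3964) = (2+1) × (1+1) = 6

6 divisors


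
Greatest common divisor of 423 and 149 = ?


423 = 2 * 149 + 125
149 = 1 * 125 + 24
125 = 5 * 24 + 5
24 = 4 * 5 + 4
5 = 1 * 4 + 1
4 = 4 * 1 + 0
GCD = 1


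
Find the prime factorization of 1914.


1914 / 2 = 957
957 / 3 = 319
319 / 11 = 29
29 / 29 = 1
1914 = 2 × 3 × 11 × 29


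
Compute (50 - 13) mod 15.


50 - 13 = 37
37 mod 15 = 7


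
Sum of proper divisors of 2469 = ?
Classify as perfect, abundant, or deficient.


Proper divisors: 1, 3, 823
Sum = 1 + 3 + 823 = 827
827 < 2469 → deficient

s(2469) = 827 (deficient)


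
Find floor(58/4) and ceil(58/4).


58/4 = 14.5000
floor = 14
ceil = 15

floor = 14, ceil = 15


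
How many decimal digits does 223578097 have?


223578097 has 9 digits in base 10
floor(log10(223578097)) + 1 = floor(8.3494) + 1 = 9

9 digits (base 10)


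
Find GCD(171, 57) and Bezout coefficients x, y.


Tabular extended Euclidean (each row: r = 171*s + 57*t):
r=171, s=1, t=0
r=57, s=0, t=1
q=3: r=0, s=1, t=-3   [171*(1) + 57*(-3) = 0]
GCD = 57; from the row with r=57: x=0, y=1
Check: 171*(0) + 57*(1) = 0 + 57 = 57

GCD = 57, x = 0, y = 1


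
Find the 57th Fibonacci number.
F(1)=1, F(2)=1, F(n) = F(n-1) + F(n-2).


Sequence: 1, 1, 2, 3, 5, 8, 13, 21, 34, 55, 89, 144, 233, 377, 610, 987, 1597, 2584, 4181, 6765, 10946, 17711, 28657, 46368, 75025, 121393, 196418, 317811, 514229, 832040, 1346269, 2178309, 3524578, 5702887, 9227465, 14930352, 24157817, 39088169, 63245986, 102334155, 165580141, 267914296, 433494437, 701408733, 1134903170, 1836311903, 2971215073, 4807526976, 7778742049, 12586269025, 20365011074, 32951280099, 53316291173, 86267571272, 139583862445, 225851433717, 365435296162
F(57) = 365435296162


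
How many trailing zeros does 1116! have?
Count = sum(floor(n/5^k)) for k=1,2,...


floor(1116/5) = 223
floor(1116/25) = 44
floor(1116/125) = 8
floor(1116/625) = 1
Total = 276

276 trailing zeros


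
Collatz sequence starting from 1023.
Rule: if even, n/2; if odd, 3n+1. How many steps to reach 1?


1023 → 3070 → 1535 → 4606 → 2303 → 6910 → 3455 → 10366 → 5183 → 15550 → 7775 → 23326 → 11663 → 34990 → 17495 → 52486 → 26243 → 78730 → 39365 → 118096 → 59048 → 29524 → 14762 → 7381 → 22144 → 11072 → 5536 → 2768 → 1384 → 692 → 346 → 173 → 520 → 260 → 130 → 65 → 196 → 98 → 49 → 148 → 74 → 37 → 112 → 56 → 28 → 14 → 7 → 22 → 11 → 34 → 17 → 52 → 26 → 13 → 40 → 20 → 10 → 5 → 16 → 8 → 4 → 2 → 1
Total steps = 62

62 steps


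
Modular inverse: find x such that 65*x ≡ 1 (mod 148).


Use the extended Euclidean algorithm on (148, 65); each row r = 148*s + 65*t:
r=148, s=1, t=0
r=65, s=0, t=1
q=2: r=18, s=1, t=-2   [148*(1) + 65*(-2) = 18]
q=3: r=11, s=-3, t=7   [148*(-3) + 65*(7) = 11]
q=1: r=7, s=4, t=-9   [148*(4) + 65*(-9) = 7]
q=1: r=4, s=-7, t=16   [148*(-7) + 65*(16) = 4]
q=1: r=3, s=11, t=-25   [148*(11) + 65*(-25) = 3]
q=1: r=1, s=-18, t=41   [148*(-18) + 65*(41) = 1]
q=3: r=0, s=65, t=-148   [148*(65) + 65*(-148) = 0]
GCD = 1 with t = 41, so 65*(41) ≡ 1 (mod 148)
Inverse = 41 mod 148 = 41
Check: 65 * 41 = 2665 ≡ 1 (mod 148)

65^(-1) ≡ 41 (mod 148)


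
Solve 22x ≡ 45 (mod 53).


GCD(22, 53) = 1, unique solution
a^(-1) mod 53 = 41
x = 41 * 45 mod 53 = 43

x ≡ 43 (mod 53)


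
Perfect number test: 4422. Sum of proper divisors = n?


Proper divisors of 4422: 1, 2, 3, 6, 11, 22, 33, 66, 67, 134, 201, 402, 737, 1474, 2211
Sum = 1 + 2 + 3 + 6 + 11 + 22 + 33 + 66 + 67 + 134 + 201 + 402 + 737 + 1474 + 2211 = 5370

No, 4422 is not perfect (5370 ≠ 4422)


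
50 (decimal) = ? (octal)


50 (base 10) = 50 (decimal)
50 (decimal) = 62 (base 8)


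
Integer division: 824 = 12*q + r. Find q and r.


824 = 12 * 68 + 8
Check: 816 + 8 = 824

q = 68, r = 8


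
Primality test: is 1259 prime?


Check divisors up to sqrt(1259) = 35.4824
No divisors found.
1259 is prime.

Yes, 1259 is prime


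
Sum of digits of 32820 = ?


3 + 2 + 8 + 2 + 0 = 15


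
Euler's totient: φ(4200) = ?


4200 = 2^3 × 3 × 5^2 × 7
Prime factors: 2, 3, 5, 7
φ(4200) = 4200 × (1-1/2) × (1-1/3) × (1-1/5) × (1-1/7)
= 4200 × 1/2 × 2/3 × 4/5 × 6/7 = 960

φ(4200) = 960


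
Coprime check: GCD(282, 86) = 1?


Euclidean algorithm:
282 = 3 * 86 + 24
86 = 3 * 24 + 14
24 = 1 * 14 + 10
14 = 1 * 10 + 4
10 = 2 * 4 + 2
4 = 2 * 2 + 0
GCD(282, 86) = 2

No, not coprime (GCD = 2)


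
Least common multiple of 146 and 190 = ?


GCD(146, 190) = 2
LCM = 146*190/2 = 27740/2 = 13870

LCM = 13870


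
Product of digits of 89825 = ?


8 × 9 × 8 × 2 × 5 = 5760


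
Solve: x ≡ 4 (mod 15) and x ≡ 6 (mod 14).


M = 15*14 = 210
M1 = M/15 = 14, M2 = M/14 = 15
M1^(-1) mod 15 = 14, M2^(-1) mod 14 = 1
x = 4*14*14 + 6*15*1 = 874
874 mod 210 = 34
Check: 34 mod 15 = 4 ✓, 34 mod 14 = 6 ✓

x ≡ 34 (mod 210)


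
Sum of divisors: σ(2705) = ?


Divisors of 2705: 1, 5, 541, 2705
Sum = 1 + 5 + 541 + 2705 = 3252

σ(2705) = 3252


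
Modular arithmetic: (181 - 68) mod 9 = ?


181 - 68 = 113
113 mod 9 = 5


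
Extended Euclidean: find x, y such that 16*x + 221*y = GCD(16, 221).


Tabular extended Euclidean (each row: r = 16*s + 221*t):
r=16, s=1, t=0
r=221, s=0, t=1
q=0: r=16, s=1, t=0   [16*(1) + 221*(0) = 16]
q=13: r=13, s=-13, t=1   [16*(-13) + 221*(1) = 13]
q=1: r=3, s=14, t=-1   [16*(14) + 221*(-1) = 3]
q=4: r=1, s=-69, t=5   [16*(-69) + 221*(5) = 1]
q=3: r=0, s=221, t=-16   [16*(221) + 221*(-16) = 0]
GCD = 1; from the row with r=1: x=-69, y=5
Check: 16*(-69) + 221*(5) = -1104 + 1105 = 1

GCD = 1, x = -69, y = 5


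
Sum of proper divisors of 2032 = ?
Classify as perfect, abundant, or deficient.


Proper divisors: 1, 2, 4, 8, 16, 127, 254, 508, 1016
Sum = 1 + 2 + 4 + 8 + 16 + 127 + 254 + 508 + 1016 = 1936
1936 < 2032 → deficient

s(2032) = 1936 (deficient)


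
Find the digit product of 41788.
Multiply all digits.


4 × 1 × 7 × 8 × 8 = 1792


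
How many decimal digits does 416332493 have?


416332493 has 9 digits in base 10
floor(log10(416332493)) + 1 = floor(8.6194) + 1 = 9

9 digits (base 10)


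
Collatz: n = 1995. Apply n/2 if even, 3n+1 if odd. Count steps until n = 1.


1995 → 5986 → 2993 → 8980 → 4490 → 2245 → 6736 → 3368 → 1684 → 842 → 421 → 1264 → 632 → 316 → 158 → 79 → 238 → 119 → 358 → 179 → 538 → 269 → 808 → 404 → 202 → 101 → 304 → 152 → 76 → 38 → 19 → 58 → 29 → 88 → 44 → 22 → 11 → 34 → 17 → 52 → 26 → 13 → 40 → 20 → 10 → 5 → 16 → 8 → 4 → 2 → 1
Total steps = 50

50 steps


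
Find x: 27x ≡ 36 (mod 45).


GCD(27, 45) = 9 divides 36
Divide: 3x ≡ 4 (mod 5)
x ≡ 3 (mod 5)


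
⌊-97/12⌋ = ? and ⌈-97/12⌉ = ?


-97/12 = -8.0833
floor = -9
ceil = -8

floor = -9, ceil = -8


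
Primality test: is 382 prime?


382 / 2 = 191 (exact division)
382 is NOT prime.

No, 382 is not prime


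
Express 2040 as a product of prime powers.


2040 / 2 = 1020
1020 / 2 = 510
510 / 2 = 255
255 / 3 = 85
85 / 5 = 17
17 / 17 = 1
2040 = 2^3 × 3 × 5 × 17


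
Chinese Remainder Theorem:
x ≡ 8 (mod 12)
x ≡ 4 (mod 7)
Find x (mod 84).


M = 12*7 = 84
M1 = M/12 = 7, M2 = M/7 = 12
M1^(-1) mod 12 = 7, M2^(-1) mod 7 = 3
x = 8*7*7 + 4*12*3 = 536
536 mod 84 = 32
Check: 32 mod 12 = 8 ✓, 32 mod 7 = 4 ✓

x ≡ 32 (mod 84)


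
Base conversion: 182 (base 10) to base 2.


182 (base 10) = 182 (decimal)
182 (decimal) = 10110110 (base 2)


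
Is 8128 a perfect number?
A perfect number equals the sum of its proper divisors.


Proper divisors of 8128: 1, 2, 4, 8, 16, 32, 64, 127, 254, 508, 1016, 2032, 4064
Sum = 1 + 2 + 4 + 8 + 16 + 32 + 64 + 127 + 254 + 508 + 1016 + 2032 + 4064 = 8128

Yes, 8128 is perfect (8128 = 8128)


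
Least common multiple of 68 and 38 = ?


GCD(68, 38) = 2
LCM = 68*38/2 = 2584/2 = 1292

LCM = 1292


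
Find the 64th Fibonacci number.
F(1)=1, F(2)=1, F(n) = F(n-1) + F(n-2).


Sequence: 1, 1, 2, 3, 5, 8, 13, 21, 34, 55, 89, 144, 233, 377, 610, 987, 1597, 2584, 4181, 6765, 10946, 17711, 28657, 46368, 75025, 121393, 196418, 317811, 514229, 832040, 1346269, 2178309, 3524578, 5702887, 9227465, 14930352, 24157817, 39088169, 63245986, 102334155, 165580141, 267914296, 433494437, 701408733, 1134903170, 1836311903, 2971215073, 4807526976, 7778742049, 12586269025, 20365011074, 32951280099, 53316291173, 86267571272, 139583862445, 225851433717, 365435296162, 591286729879, 956722026041, 1548008755920, 2504730781961, 4052739537881, 6557470319842, 10610209857723
F(64) = 10610209857723


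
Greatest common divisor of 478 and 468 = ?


478 = 1 * 468 + 10
468 = 46 * 10 + 8
10 = 1 * 8 + 2
8 = 4 * 2 + 0
GCD = 2


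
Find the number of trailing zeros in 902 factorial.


floor(902/5) = 180
floor(902/25) = 36
floor(902/125) = 7
floor(902/625) = 1
Total = 224

224 trailing zeros


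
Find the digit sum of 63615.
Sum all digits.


6 + 3 + 6 + 1 + 5 = 21


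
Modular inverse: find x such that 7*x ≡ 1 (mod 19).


Use the extended Euclidean algorithm on (19, 7); each row r = 19*s + 7*t:
r=19, s=1, t=0
r=7, s=0, t=1
q=2: r=5, s=1, t=-2   [19*(1) + 7*(-2) = 5]
q=1: r=2, s=-1, t=3   [19*(-1) + 7*(3) = 2]
q=2: r=1, s=3, t=-8   [19*(3) + 7*(-8) = 1]
q=2: r=0, s=-7, t=19   [19*(-7) + 7*(19) = 0]
GCD = 1 with t = -8, so 7*(-8) ≡ 1 (mod 19)
Inverse = -8 mod 19 = 11
Check: 7 * 11 = 77 ≡ 1 (mod 19)

7^(-1) ≡ 11 (mod 19)


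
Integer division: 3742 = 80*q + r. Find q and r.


3742 = 80 * 46 + 62
Check: 3680 + 62 = 3742

q = 46, r = 62


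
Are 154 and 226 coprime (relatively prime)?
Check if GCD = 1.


Euclidean algorithm:
226 = 1 * 154 + 72
154 = 2 * 72 + 10
72 = 7 * 10 + 2
10 = 5 * 2 + 0
GCD(154, 226) = 2

No, not coprime (GCD = 2)


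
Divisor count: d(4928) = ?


4928 = 2^6 × 7^1 × 11^1
d(4928) = (6+1) × (1+1) × (1+1) = 28

28 divisors


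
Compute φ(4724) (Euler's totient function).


4724 = 2^2 × 1181
Prime factors: 2, 1181
φ(4724) = 4724 × (1-1/2) × (1-1/1181)
= 4724 × 1/2 × 1180/1181 = 2360

φ(4724) = 2360


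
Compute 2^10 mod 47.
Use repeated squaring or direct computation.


2^1 mod 47 = 2
2^2 mod 47 = 4
2^3 mod 47 = 8
2^4 mod 47 = 16
2^5 mod 47 = 32
2^6 mod 47 = 17
2^7 mod 47 = 34
2^8 mod 47 = 21
2^9 mod 47 = 42
2^10 mod 47 = 37


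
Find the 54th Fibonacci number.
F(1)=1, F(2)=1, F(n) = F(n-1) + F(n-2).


Sequence: 1, 1, 2, 3, 5, 8, 13, 21, 34, 55, 89, 144, 233, 377, 610, 987, 1597, 2584, 4181, 6765, 10946, 17711, 28657, 46368, 75025, 121393, 196418, 317811, 514229, 832040, 1346269, 2178309, 3524578, 5702887, 9227465, 14930352, 24157817, 39088169, 63245986, 102334155, 165580141, 267914296, 433494437, 701408733, 1134903170, 1836311903, 2971215073, 4807526976, 7778742049, 12586269025, 20365011074, 32951280099, 53316291173, 86267571272
F(54) = 86267571272


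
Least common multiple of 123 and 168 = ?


GCD(123, 168) = 3
LCM = 123*168/3 = 20664/3 = 6888

LCM = 6888


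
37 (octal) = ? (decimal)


37 (base 8) = 31 (decimal)
31 (decimal) = 31 (base 10)


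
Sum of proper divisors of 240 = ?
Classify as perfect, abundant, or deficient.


Proper divisors: 1, 2, 3, 4, 5, 6, 8, 10, 12, 15, 16, 20, 24, 30, 40, 48, 60, 80, 120
Sum = 1 + 2 + 3 + 4 + 5 + 6 + 8 + 10 + 12 + 15 + 16 + 20 + 24 + 30 + 40 + 48 + 60 + 80 + 120 = 504
504 > 240 → abundant

s(240) = 504 (abundant)


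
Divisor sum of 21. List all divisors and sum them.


Divisors of 21: 1, 3, 7, 21
Sum = 1 + 3 + 7 + 21 = 32

σ(21) = 32


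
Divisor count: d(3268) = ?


3268 = 2^2 × 19^1 × 43^1
d(3268) = (2+1) × (1+1) × (1+1) = 12

12 divisors


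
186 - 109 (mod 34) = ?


186 - 109 = 77
77 mod 34 = 9


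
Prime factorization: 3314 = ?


3314 / 2 = 1657
1657 / 1657 = 1
3314 = 2 × 1657


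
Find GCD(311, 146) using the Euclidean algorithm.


311 = 2 * 146 + 19
146 = 7 * 19 + 13
19 = 1 * 13 + 6
13 = 2 * 6 + 1
6 = 6 * 1 + 0
GCD = 1


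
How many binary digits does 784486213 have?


784486213 in base 2 = 101110110000100100111101000101
Number of digits = 30

30 digits (base 2)


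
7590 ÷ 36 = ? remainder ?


7590 = 36 * 210 + 30
Check: 7560 + 30 = 7590

q = 210, r = 30


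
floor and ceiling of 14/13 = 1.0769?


14/13 = 1.0769
floor = 1
ceil = 2

floor = 1, ceil = 2


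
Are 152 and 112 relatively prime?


Euclidean algorithm:
152 = 1 * 112 + 40
112 = 2 * 40 + 32
40 = 1 * 32 + 8
32 = 4 * 8 + 0
GCD(152, 112) = 8

No, not coprime (GCD = 8)


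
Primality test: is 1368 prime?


1368 / 2 = 684 (exact division)
1368 is NOT prime.

No, 1368 is not prime


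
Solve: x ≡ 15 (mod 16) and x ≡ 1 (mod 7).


M = 16*7 = 112
M1 = M/16 = 7, M2 = M/7 = 16
M1^(-1) mod 16 = 7, M2^(-1) mod 7 = 4
x = 15*7*7 + 1*16*4 = 799
799 mod 112 = 15
Check: 15 mod 16 = 15 ✓, 15 mod 7 = 1 ✓

x ≡ 15 (mod 112)


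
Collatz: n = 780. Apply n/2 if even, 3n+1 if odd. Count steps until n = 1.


780 → 390 → 195 → 586 → 293 → 880 → 440 → 220 → 110 → 55 → 166 → 83 → 250 → 125 → 376 → 188 → 94 → 47 → 142 → 71 → 214 → 107 → 322 → 161 → 484 → 242 → 121 → 364 → 182 → 91 → 274 → 137 → 412 → 206 → 103 → 310 → 155 → 466 → 233 → 700 → 350 → 175 → 526 → 263 → 790 → 395 → 1186 → 593 → 1780 → 890 → 445 → 1336 → 668 → 334 → 167 → 502 → 251 → 754 → 377 → 1132 → 566 → 283 → 850 → 425 → 1276 → 638 → 319 → 958 → 479 → 1438 → 719 → 2158 → 1079 → 3238 → 1619 → 4858 → 2429 → 7288 → 3644 → 1822 → 911 → 2734 → 1367 → 4102 → 2051 → 6154 → 3077 → 9232 → 4616 → 2308 → 1154 → 577 → 1732 → 866 → 433 → 1300 → 650 → 325 → 976 → 488 → 244 → 122 → 61 → 184 → 92 → 46 → 23 → 70 → 35 → 106 → 53 → 160 → 80 → 40 → 20 → 10 → 5 → 16 → 8 → 4 → 2 → 1
Total steps = 121

121 steps


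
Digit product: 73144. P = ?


7 × 3 × 1 × 4 × 4 = 336


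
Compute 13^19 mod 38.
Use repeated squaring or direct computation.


13^1 mod 38 = 13
13^2 mod 38 = 17
13^3 mod 38 = 31
13^4 mod 38 = 23
13^5 mod 38 = 33
13^6 mod 38 = 11
13^7 mod 38 = 29
13^8 mod 38 = 35
13^9 mod 38 = 37
13^10 mod 38 = 25
13^11 mod 38 = 21
13^12 mod 38 = 7
13^13 mod 38 = 15
13^14 mod 38 = 5
13^15 mod 38 = 27
13^16 mod 38 = 9
13^17 mod 38 = 3
13^18 mod 38 = 1
13^19 mod 38 = 13


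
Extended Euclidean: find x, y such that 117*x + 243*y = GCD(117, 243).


Tabular extended Euclidean (each row: r = 117*s + 243*t):
r=117, s=1, t=0
r=243, s=0, t=1
q=0: r=117, s=1, t=0   [117*(1) + 243*(0) = 117]
q=2: r=9, s=-2, t=1   [117*(-2) + 243*(1) = 9]
q=13: r=0, s=27, t=-13   [117*(27) + 243*(-13) = 0]
GCD = 9; from the row with r=9: x=-2, y=1
Check: 117*(-2) + 243*(1) = -234 + 243 = 9

GCD = 9, x = -2, y = 1


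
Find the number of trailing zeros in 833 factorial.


floor(833/5) = 166
floor(833/25) = 33
floor(833/125) = 6
floor(833/625) = 1
Total = 206

206 trailing zeros


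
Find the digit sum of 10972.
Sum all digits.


1 + 0 + 9 + 7 + 2 = 19


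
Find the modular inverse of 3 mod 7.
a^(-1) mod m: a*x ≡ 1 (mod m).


Use the extended Euclidean algorithm on (7, 3); each row r = 7*s + 3*t:
r=7, s=1, t=0
r=3, s=0, t=1
q=2: r=1, s=1, t=-2   [7*(1) + 3*(-2) = 1]
q=3: r=0, s=-3, t=7   [7*(-3) + 3*(7) = 0]
GCD = 1 with t = -2, so 3*(-2) ≡ 1 (mod 7)
Inverse = -2 mod 7 = 5
Check: 3 * 5 = 15 ≡ 1 (mod 7)

3^(-1) ≡ 5 (mod 7)


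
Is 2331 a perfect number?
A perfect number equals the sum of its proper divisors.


Proper divisors of 2331: 1, 3, 7, 9, 21, 37, 63, 111, 259, 333, 777
Sum = 1 + 3 + 7 + 9 + 21 + 37 + 63 + 111 + 259 + 333 + 777 = 1621

No, 2331 is not perfect (1621 ≠ 2331)


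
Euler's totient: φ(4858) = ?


4858 = 2 × 7 × 347
Prime factors: 2, 7, 347
φ(4858) = 4858 × (1-1/2) × (1-1/7) × (1-1/347)
= 4858 × 1/2 × 6/7 × 346/347 = 2076

φ(4858) = 2076


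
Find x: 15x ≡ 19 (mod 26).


GCD(15, 26) = 1, unique solution
a^(-1) mod 26 = 7
x = 7 * 19 mod 26 = 3

x ≡ 3 (mod 26)


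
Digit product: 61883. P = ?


6 × 1 × 8 × 8 × 3 = 1152


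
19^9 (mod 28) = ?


19^1 mod 28 = 19
19^2 mod 28 = 25
19^3 mod 28 = 27
19^4 mod 28 = 9
19^5 mod 28 = 3
19^6 mod 28 = 1
19^7 mod 28 = 19
19^8 mod 28 = 25
19^9 mod 28 = 27


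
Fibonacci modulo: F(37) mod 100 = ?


F(k) mod 100 for k=1..37:
1, 1, 2, 3, 5, 8, 13, 21, 34, 55, 89, 44, 33, 77, 10, 87, 97, 84, 81, 65, 46, 11, 57, 68, 25, 93, 18, 11, 29, 40, 69, 9, 78, 87, 65, 52, 17
F(37) mod 100 = 17


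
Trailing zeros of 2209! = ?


floor(2209/5) = 441
floor(2209/25) = 88
floor(2209/125) = 17
floor(2209/625) = 3
Total = 549

549 trailing zeros


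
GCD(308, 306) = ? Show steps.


308 = 1 * 306 + 2
306 = 153 * 2 + 0
GCD = 2


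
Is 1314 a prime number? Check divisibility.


1314 / 2 = 657 (exact division)
1314 is NOT prime.

No, 1314 is not prime


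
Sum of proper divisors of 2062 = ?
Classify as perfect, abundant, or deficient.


Proper divisors: 1, 2, 1031
Sum = 1 + 2 + 1031 = 1034
1034 < 2062 → deficient

s(2062) = 1034 (deficient)


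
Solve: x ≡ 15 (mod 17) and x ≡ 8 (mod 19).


M = 17*19 = 323
M1 = M/17 = 19, M2 = M/19 = 17
M1^(-1) mod 17 = 9, M2^(-1) mod 19 = 9
x = 15*19*9 + 8*17*9 = 3789
3789 mod 323 = 236
Check: 236 mod 17 = 15 ✓, 236 mod 19 = 8 ✓

x ≡ 236 (mod 323)


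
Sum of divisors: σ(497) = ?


Divisors of 497: 1, 7, 71, 497
Sum = 1 + 7 + 71 + 497 = 576

σ(497) = 576


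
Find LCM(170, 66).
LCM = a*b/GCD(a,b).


GCD(170, 66) = 2
LCM = 170*66/2 = 11220/2 = 5610

LCM = 5610


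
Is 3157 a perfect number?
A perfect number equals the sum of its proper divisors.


Proper divisors of 3157: 1, 7, 11, 41, 77, 287, 451
Sum = 1 + 7 + 11 + 41 + 77 + 287 + 451 = 875

No, 3157 is not perfect (875 ≠ 3157)


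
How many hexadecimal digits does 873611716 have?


873611716 in base 16 = 341241C4
Number of digits = 8

8 digits (base 16)


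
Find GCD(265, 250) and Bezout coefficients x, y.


Tabular extended Euclidean (each row: r = 265*s + 250*t):
r=265, s=1, t=0
r=250, s=0, t=1
q=1: r=15, s=1, t=-1   [265*(1) + 250*(-1) = 15]
q=16: r=10, s=-16, t=17   [265*(-16) + 250*(17) = 10]
q=1: r=5, s=17, t=-18   [265*(17) + 250*(-18) = 5]
q=2: r=0, s=-50, t=53   [265*(-50) + 250*(53) = 0]
GCD = 5; from the row with r=5: x=17, y=-18
Check: 265*(17) + 250*(-18) = 4505 - 4500 = 5

GCD = 5, x = 17, y = -18


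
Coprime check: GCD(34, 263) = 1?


Euclidean algorithm:
263 = 7 * 34 + 25
34 = 1 * 25 + 9
25 = 2 * 9 + 7
9 = 1 * 7 + 2
7 = 3 * 2 + 1
2 = 2 * 1 + 0
GCD(34, 263) = 1

Yes, coprime (GCD = 1)


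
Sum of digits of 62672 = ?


6 + 2 + 6 + 7 + 2 = 23


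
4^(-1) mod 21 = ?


Use the extended Euclidean algorithm on (21, 4); each row r = 21*s + 4*t:
r=21, s=1, t=0
r=4, s=0, t=1
q=5: r=1, s=1, t=-5   [21*(1) + 4*(-5) = 1]
q=4: r=0, s=-4, t=21   [21*(-4) + 4*(21) = 0]
GCD = 1 with t = -5, so 4*(-5) ≡ 1 (mod 21)
Inverse = -5 mod 21 = 16
Check: 4 * 16 = 64 ≡ 1 (mod 21)

4^(-1) ≡ 16 (mod 21)


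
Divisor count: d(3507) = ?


3507 = 3^1 × 7^1 × 167^1
d(3507) = (1+1) × (1+1) × (1+1) = 8

8 divisors


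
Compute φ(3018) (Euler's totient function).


3018 = 2 × 3 × 503
Prime factors: 2, 3, 503
φ(3018) = 3018 × (1-1/2) × (1-1/3) × (1-1/503)
= 3018 × 1/2 × 2/3 × 502/503 = 1004

φ(3018) = 1004


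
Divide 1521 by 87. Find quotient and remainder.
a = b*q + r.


1521 = 87 * 17 + 42
Check: 1479 + 42 = 1521

q = 17, r = 42


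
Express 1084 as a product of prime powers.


1084 / 2 = 542
542 / 2 = 271
271 / 271 = 1
1084 = 2^2 × 271


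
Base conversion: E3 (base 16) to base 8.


E3 (base 16) = 227 (decimal)
227 (decimal) = 343 (base 8)


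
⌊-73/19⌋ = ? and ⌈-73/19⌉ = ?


-73/19 = -3.8421
floor = -4
ceil = -3

floor = -4, ceil = -3


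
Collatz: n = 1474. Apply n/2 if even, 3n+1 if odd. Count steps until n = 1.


1474 → 737 → 2212 → 1106 → 553 → 1660 → 830 → 415 → 1246 → 623 → 1870 → 935 → 2806 → 1403 → 4210 → 2105 → 6316 → 3158 → 1579 → 4738 → 2369 → 7108 → 3554 → 1777 → 5332 → 2666 → 1333 → 4000 → 2000 → 1000 → 500 → 250 → 125 → 376 → 188 → 94 → 47 → 142 → 71 → 214 → 107 → 322 → 161 → 484 → 242 → 121 → 364 → 182 → 91 → 274 → 137 → 412 → 206 → 103 → 310 → 155 → 466 → 233 → 700 → 350 → 175 → 526 → 263 → 790 → 395 → 1186 → 593 → 1780 → 890 → 445 → 1336 → 668 → 334 → 167 → 502 → 251 → 754 → 377 → 1132 → 566 → 283 → 850 → 425 → 1276 → 638 → 319 → 958 → 479 → 1438 → 719 → 2158 → 1079 → 3238 → 1619 → 4858 → 2429 → 7288 → 3644 → 1822 → 911 → 2734 → 1367 → 4102 → 2051 → 6154 → 3077 → 9232 → 4616 → 2308 → 1154 → 577 → 1732 → 866 → 433 → 1300 → 650 → 325 → 976 → 488 → 244 → 122 → 61 → 184 → 92 → 46 → 23 → 70 → 35 → 106 → 53 → 160 → 80 → 40 → 20 → 10 → 5 → 16 → 8 → 4 → 2 → 1
Total steps = 140

140 steps


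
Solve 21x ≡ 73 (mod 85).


GCD(21, 85) = 1, unique solution
a^(-1) mod 85 = 81
x = 81 * 73 mod 85 = 48

x ≡ 48 (mod 85)


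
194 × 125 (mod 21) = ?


194 × 125 = 24250
24250 mod 21 = 16


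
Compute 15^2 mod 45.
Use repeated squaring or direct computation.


15^1 mod 45 = 15
15^2 mod 45 = 0


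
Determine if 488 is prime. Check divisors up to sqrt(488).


488 / 2 = 244 (exact division)
488 is NOT prime.

No, 488 is not prime


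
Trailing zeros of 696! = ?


floor(696/5) = 139
floor(696/25) = 27
floor(696/125) = 5
floor(696/625) = 1
Total = 172

172 trailing zeros


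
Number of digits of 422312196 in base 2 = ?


422312196 in base 2 = 11001001010111111100100000100
Number of digits = 29

29 digits (base 2)


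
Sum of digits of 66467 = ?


6 + 6 + 4 + 6 + 7 = 29


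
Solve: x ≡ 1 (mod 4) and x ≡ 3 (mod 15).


M = 4*15 = 60
M1 = M/4 = 15, M2 = M/15 = 4
M1^(-1) mod 4 = 3, M2^(-1) mod 15 = 4
x = 1*15*3 + 3*4*4 = 93
93 mod 60 = 33
Check: 33 mod 4 = 1 ✓, 33 mod 15 = 3 ✓

x ≡ 33 (mod 60)


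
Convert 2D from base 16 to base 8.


2D (base 16) = 45 (decimal)
45 (decimal) = 55 (base 8)


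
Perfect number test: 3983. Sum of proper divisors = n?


Proper divisors of 3983: 1, 7, 569
Sum = 1 + 7 + 569 = 577

No, 3983 is not perfect (577 ≠ 3983)


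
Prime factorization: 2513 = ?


2513 / 7 = 359
359 / 359 = 1
2513 = 7 × 359


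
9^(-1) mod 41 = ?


Use the extended Euclidean algorithm on (41, 9); each row r = 41*s + 9*t:
r=41, s=1, t=0
r=9, s=0, t=1
q=4: r=5, s=1, t=-4   [41*(1) + 9*(-4) = 5]
q=1: r=4, s=-1, t=5   [41*(-1) + 9*(5) = 4]
q=1: r=1, s=2, t=-9   [41*(2) + 9*(-9) = 1]
q=4: r=0, s=-9, t=41   [41*(-9) + 9*(41) = 0]
GCD = 1 with t = -9, so 9*(-9) ≡ 1 (mod 41)
Inverse = -9 mod 41 = 32
Check: 9 * 32 = 288 ≡ 1 (mod 41)

9^(-1) ≡ 32 (mod 41)


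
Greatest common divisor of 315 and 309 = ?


315 = 1 * 309 + 6
309 = 51 * 6 + 3
6 = 2 * 3 + 0
GCD = 3


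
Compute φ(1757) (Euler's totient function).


1757 = 7 × 251
Prime factors: 7, 251
φ(1757) = 1757 × (1-1/7) × (1-1/251)
= 1757 × 6/7 × 250/251 = 1500

φ(1757) = 1500


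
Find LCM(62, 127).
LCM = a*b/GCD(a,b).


GCD(62, 127) = 1
LCM = 62*127/1 = 7874/1 = 7874

LCM = 7874


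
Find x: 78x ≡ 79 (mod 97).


GCD(78, 97) = 1, unique solution
a^(-1) mod 97 = 51
x = 51 * 79 mod 97 = 52

x ≡ 52 (mod 97)


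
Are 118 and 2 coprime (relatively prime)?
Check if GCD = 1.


Euclidean algorithm:
118 = 59 * 2 + 0
GCD(118, 2) = 2

No, not coprime (GCD = 2)


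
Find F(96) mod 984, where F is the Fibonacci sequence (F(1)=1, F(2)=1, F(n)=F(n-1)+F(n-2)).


F(k) mod 984 for k=1..96:
1, 1, 2, 3, 5, 8, 13, 21, 34, 55, 89, 144, 233, 377, 610, 3, 613, 616, 245, 861, 122, 983, 121, 120, 241, 361, 602, 963, 581, 560, 157, 717, 874, 607, 497, 120, 617, 737, 370, 123, 493, 616, 125, 741, 866, 623, 505, 144, 649, 793, 458, 267, 725, 8, 733, 741, 490, 247, 737, 0, 737, 737, 490, 243, 733, 976, 725, 717, 458, 191, 649, 840, 505, 361, 866, 243, 125, 368, 493, 861, 370, 247, 617, 864, 497, 377, 874, 267, 157, 424, 581, 21, 602, 623, 241, 864
F(96) mod 984 = 864


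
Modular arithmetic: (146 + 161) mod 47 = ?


146 + 161 = 307
307 mod 47 = 25


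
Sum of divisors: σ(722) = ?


Divisors of 722: 1, 2, 19, 38, 361, 722
Sum = 1 + 2 + 19 + 38 + 361 + 722 = 1143

σ(722) = 1143


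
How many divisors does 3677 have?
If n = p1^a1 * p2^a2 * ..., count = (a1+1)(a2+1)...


3677 = 3677^1
d(3677) = (1+1) = 2

2 divisors


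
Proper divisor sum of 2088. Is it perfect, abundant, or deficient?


Proper divisors: 1, 2, 3, 4, 6, 8, 9, 12, 18, 24, 29, 36, 58, 72, 87, 116, 174, 232, 261, 348, 522, 696, 1044
Sum = 1 + 2 + 3 + 4 + 6 + 8 + 9 + 12 + 18 + 24 + 29 + 36 + 58 + 72 + 87 + 116 + 174 + 232 + 261 + 348 + 522 + 696 + 1044 = 3762
3762 > 2088 → abundant

s(2088) = 3762 (abundant)


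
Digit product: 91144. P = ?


9 × 1 × 1 × 4 × 4 = 144


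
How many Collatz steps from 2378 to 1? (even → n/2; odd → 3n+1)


2378 → 1189 → 3568 → 1784 → 892 → 446 → 223 → 670 → 335 → 1006 → 503 → 1510 → 755 → 2266 → 1133 → 3400 → 1700 → 850 → 425 → 1276 → 638 → 319 → 958 → 479 → 1438 → 719 → 2158 → 1079 → 3238 → 1619 → 4858 → 2429 → 7288 → 3644 → 1822 → 911 → 2734 → 1367 → 4102 → 2051 → 6154 → 3077 → 9232 → 4616 → 2308 → 1154 → 577 → 1732 → 866 → 433 → 1300 → 650 → 325 → 976 → 488 → 244 → 122 → 61 → 184 → 92 → 46 → 23 → 70 → 35 → 106 → 53 → 160 → 80 → 40 → 20 → 10 → 5 → 16 → 8 → 4 → 2 → 1
Total steps = 76

76 steps


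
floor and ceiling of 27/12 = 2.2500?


27/12 = 2.2500
floor = 2
ceil = 3

floor = 2, ceil = 3


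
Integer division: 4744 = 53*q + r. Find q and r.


4744 = 53 * 89 + 27
Check: 4717 + 27 = 4744

q = 89, r = 27


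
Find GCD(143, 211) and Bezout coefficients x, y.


Tabular extended Euclidean (each row: r = 143*s + 211*t):
r=143, s=1, t=0
r=211, s=0, t=1
q=0: r=143, s=1, t=0   [143*(1) + 211*(0) = 143]
q=1: r=68, s=-1, t=1   [143*(-1) + 211*(1) = 68]
q=2: r=7, s=3, t=-2   [143*(3) + 211*(-2) = 7]
q=9: r=5, s=-28, t=19   [143*(-28) + 211*(19) = 5]
q=1: r=2, s=31, t=-21   [143*(31) + 211*(-21) = 2]
q=2: r=1, s=-90, t=61   [143*(-90) + 211*(61) = 1]
q=2: r=0, s=211, t=-143   [143*(211) + 211*(-143) = 0]
GCD = 1; from the row with r=1: x=-90, y=61
Check: 143*(-90) + 211*(61) = -12870 + 12871 = 1

GCD = 1, x = -90, y = 61


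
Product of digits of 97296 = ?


9 × 7 × 2 × 9 × 6 = 6804


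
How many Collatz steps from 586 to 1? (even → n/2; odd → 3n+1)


586 → 293 → 880 → 440 → 220 → 110 → 55 → 166 → 83 → 250 → 125 → 376 → 188 → 94 → 47 → 142 → 71 → 214 → 107 → 322 → 161 → 484 → 242 → 121 → 364 → 182 → 91 → 274 → 137 → 412 → 206 → 103 → 310 → 155 → 466 → 233 → 700 → 350 → 175 → 526 → 263 → 790 → 395 → 1186 → 593 → 1780 → 890 → 445 → 1336 → 668 → 334 → 167 → 502 → 251 → 754 → 377 → 1132 → 566 → 283 → 850 → 425 → 1276 → 638 → 319 → 958 → 479 → 1438 → 719 → 2158 → 1079 → 3238 → 1619 → 4858 → 2429 → 7288 → 3644 → 1822 → 911 → 2734 → 1367 → 4102 → 2051 → 6154 → 3077 → 9232 → 4616 → 2308 → 1154 → 577 → 1732 → 866 → 433 → 1300 → 650 → 325 → 976 → 488 → 244 → 122 → 61 → 184 → 92 → 46 → 23 → 70 → 35 → 106 → 53 → 160 → 80 → 40 → 20 → 10 → 5 → 16 → 8 → 4 → 2 → 1
Total steps = 118

118 steps


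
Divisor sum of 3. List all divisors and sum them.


Divisors of 3: 1, 3
Sum = 1 + 3 = 4

σ(3) = 4


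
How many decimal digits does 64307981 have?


64307981 has 8 digits in base 10
floor(log10(64307981)) + 1 = floor(7.8083) + 1 = 8

8 digits (base 10)


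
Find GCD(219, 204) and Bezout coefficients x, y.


Tabular extended Euclidean (each row: r = 219*s + 204*t):
r=219, s=1, t=0
r=204, s=0, t=1
q=1: r=15, s=1, t=-1   [219*(1) + 204*(-1) = 15]
q=13: r=9, s=-13, t=14   [219*(-13) + 204*(14) = 9]
q=1: r=6, s=14, t=-15   [219*(14) + 204*(-15) = 6]
q=1: r=3, s=-27, t=29   [219*(-27) + 204*(29) = 3]
q=2: r=0, s=68, t=-73   [219*(68) + 204*(-73) = 0]
GCD = 3; from the row with r=3: x=-27, y=29
Check: 219*(-27) + 204*(29) = -5913 + 5916 = 3

GCD = 3, x = -27, y = 29


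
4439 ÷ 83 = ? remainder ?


4439 = 83 * 53 + 40
Check: 4399 + 40 = 4439

q = 53, r = 40


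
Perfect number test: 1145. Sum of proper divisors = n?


Proper divisors of 1145: 1, 5, 229
Sum = 1 + 5 + 229 = 235

No, 1145 is not perfect (235 ≠ 1145)


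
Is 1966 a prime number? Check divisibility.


1966 / 2 = 983 (exact division)
1966 is NOT prime.

No, 1966 is not prime


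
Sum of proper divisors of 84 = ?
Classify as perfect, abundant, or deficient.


Proper divisors: 1, 2, 3, 4, 6, 7, 12, 14, 21, 28, 42
Sum = 1 + 2 + 3 + 4 + 6 + 7 + 12 + 14 + 21 + 28 + 42 = 140
140 > 84 → abundant

s(84) = 140 (abundant)


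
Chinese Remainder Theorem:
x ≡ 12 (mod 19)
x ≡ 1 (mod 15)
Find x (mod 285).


M = 19*15 = 285
M1 = M/19 = 15, M2 = M/15 = 19
M1^(-1) mod 19 = 14, M2^(-1) mod 15 = 4
x = 12*15*14 + 1*19*4 = 2596
2596 mod 285 = 31
Check: 31 mod 19 = 12 ✓, 31 mod 15 = 1 ✓

x ≡ 31 (mod 285)


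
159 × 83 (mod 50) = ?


159 × 83 = 13197
13197 mod 50 = 47


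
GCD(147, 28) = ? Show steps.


147 = 5 * 28 + 7
28 = 4 * 7 + 0
GCD = 7


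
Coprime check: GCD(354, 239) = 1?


Euclidean algorithm:
354 = 1 * 239 + 115
239 = 2 * 115 + 9
115 = 12 * 9 + 7
9 = 1 * 7 + 2
7 = 3 * 2 + 1
2 = 2 * 1 + 0
GCD(354, 239) = 1

Yes, coprime (GCD = 1)


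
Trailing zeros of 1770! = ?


floor(1770/5) = 354
floor(1770/25) = 70
floor(1770/125) = 14
floor(1770/625) = 2
Total = 440

440 trailing zeros


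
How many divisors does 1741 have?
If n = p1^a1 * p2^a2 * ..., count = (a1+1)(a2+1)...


1741 = 1741^1
d(1741) = (1+1) = 2

2 divisors


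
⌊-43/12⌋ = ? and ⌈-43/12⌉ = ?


-43/12 = -3.5833
floor = -4
ceil = -3

floor = -4, ceil = -3


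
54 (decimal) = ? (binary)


54 (base 10) = 54 (decimal)
54 (decimal) = 110110 (base 2)


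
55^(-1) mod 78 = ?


Use the extended Euclidean algorithm on (78, 55); each row r = 78*s + 55*t:
r=78, s=1, t=0
r=55, s=0, t=1
q=1: r=23, s=1, t=-1   [78*(1) + 55*(-1) = 23]
q=2: r=9, s=-2, t=3   [78*(-2) + 55*(3) = 9]
q=2: r=5, s=5, t=-7   [78*(5) + 55*(-7) = 5]
q=1: r=4, s=-7, t=10   [78*(-7) + 55*(10) = 4]
q=1: r=1, s=12, t=-17   [78*(12) + 55*(-17) = 1]
q=4: r=0, s=-55, t=78   [78*(-55) + 55*(78) = 0]
GCD = 1 with t = -17, so 55*(-17) ≡ 1 (mod 78)
Inverse = -17 mod 78 = 61
Check: 55 * 61 = 3355 ≡ 1 (mod 78)

55^(-1) ≡ 61 (mod 78)


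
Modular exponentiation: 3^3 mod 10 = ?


3^1 mod 10 = 3
3^2 mod 10 = 9
3^3 mod 10 = 7


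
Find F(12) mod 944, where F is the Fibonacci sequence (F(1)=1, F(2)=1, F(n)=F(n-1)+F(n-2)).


F(k) mod 944 for k=1..12:
1, 1, 2, 3, 5, 8, 13, 21, 34, 55, 89, 144
F(12) mod 944 = 144


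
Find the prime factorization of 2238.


2238 / 2 = 1119
1119 / 3 = 373
373 / 373 = 1
2238 = 2 × 3 × 373


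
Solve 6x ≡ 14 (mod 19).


GCD(6, 19) = 1, unique solution
a^(-1) mod 19 = 16
x = 16 * 14 mod 19 = 15

x ≡ 15 (mod 19)


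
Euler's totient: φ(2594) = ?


2594 = 2 × 1297
Prime factors: 2, 1297
φ(2594) = 2594 × (1-1/2) × (1-1/1297)
= 2594 × 1/2 × 1296/1297 = 1296

φ(2594) = 1296


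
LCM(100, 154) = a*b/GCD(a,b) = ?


GCD(100, 154) = 2
LCM = 100*154/2 = 15400/2 = 7700

LCM = 7700


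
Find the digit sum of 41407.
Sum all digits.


4 + 1 + 4 + 0 + 7 = 16


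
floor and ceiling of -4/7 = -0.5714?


-4/7 = -0.5714
floor = -1
ceil = 0

floor = -1, ceil = 0


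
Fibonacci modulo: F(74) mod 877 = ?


F(k) mod 877 for k=1..74:
1, 1, 2, 3, 5, 8, 13, 21, 34, 55, 89, 144, 233, 377, 610, 110, 720, 830, 673, 626, 422, 171, 593, 764, 480, 367, 847, 337, 307, 644, 74, 718, 792, 633, 548, 304, 852, 279, 254, 533, 787, 443, 353, 796, 272, 191, 463, 654, 240, 17, 257, 274, 531, 805, 459, 387, 846, 356, 325, 681, 129, 810, 62, 872, 57, 52, 109, 161, 270, 431, 701, 255, 79, 334
F(74) mod 877 = 334


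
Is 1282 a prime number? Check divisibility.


1282 / 2 = 641 (exact division)
1282 is NOT prime.

No, 1282 is not prime


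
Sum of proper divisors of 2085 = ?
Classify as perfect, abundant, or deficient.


Proper divisors: 1, 3, 5, 15, 139, 417, 695
Sum = 1 + 3 + 5 + 15 + 139 + 417 + 695 = 1275
1275 < 2085 → deficient

s(2085) = 1275 (deficient)


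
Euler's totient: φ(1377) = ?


1377 = 3^4 × 17
Prime factors: 3, 17
φ(1377) = 1377 × (1-1/3) × (1-1/17)
= 1377 × 2/3 × 16/17 = 864

φ(1377) = 864


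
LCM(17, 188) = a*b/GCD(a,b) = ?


GCD(17, 188) = 1
LCM = 17*188/1 = 3196/1 = 3196

LCM = 3196


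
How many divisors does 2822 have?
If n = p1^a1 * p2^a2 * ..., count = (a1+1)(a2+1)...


2822 = 2^1 × 17^1 × 83^1
d(2822) = (1+1) × (1+1) × (1+1) = 8

8 divisors


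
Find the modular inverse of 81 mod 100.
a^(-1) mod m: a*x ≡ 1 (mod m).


Use the extended Euclidean algorithm on (100, 81); each row r = 100*s + 81*t:
r=100, s=1, t=0
r=81, s=0, t=1
q=1: r=19, s=1, t=-1   [100*(1) + 81*(-1) = 19]
q=4: r=5, s=-4, t=5   [100*(-4) + 81*(5) = 5]
q=3: r=4, s=13, t=-16   [100*(13) + 81*(-16) = 4]
q=1: r=1, s=-17, t=21   [100*(-17) + 81*(21) = 1]
q=4: r=0, s=81, t=-100   [100*(81) + 81*(-100) = 0]
GCD = 1 with t = 21, so 81*(21) ≡ 1 (mod 100)
Inverse = 21 mod 100 = 21
Check: 81 * 21 = 1701 ≡ 1 (mod 100)

81^(-1) ≡ 21 (mod 100)


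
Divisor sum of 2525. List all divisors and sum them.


Divisors of 2525: 1, 5, 25, 101, 505, 2525
Sum = 1 + 5 + 25 + 101 + 505 + 2525 = 3162

σ(2525) = 3162


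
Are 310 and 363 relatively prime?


Euclidean algorithm:
363 = 1 * 310 + 53
310 = 5 * 53 + 45
53 = 1 * 45 + 8
45 = 5 * 8 + 5
8 = 1 * 5 + 3
5 = 1 * 3 + 2
3 = 1 * 2 + 1
2 = 2 * 1 + 0
GCD(310, 363) = 1

Yes, coprime (GCD = 1)


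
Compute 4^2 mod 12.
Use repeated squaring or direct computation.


4^1 mod 12 = 4
4^2 mod 12 = 4


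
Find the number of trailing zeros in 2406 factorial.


floor(2406/5) = 481
floor(2406/25) = 96
floor(2406/125) = 19
floor(2406/625) = 3
Total = 599

599 trailing zeros


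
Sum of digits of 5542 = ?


5 + 5 + 4 + 2 = 16


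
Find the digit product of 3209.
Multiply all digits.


3 × 2 × 0 × 9 = 0


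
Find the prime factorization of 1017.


1017 / 3 = 339
339 / 3 = 113
113 / 113 = 1
1017 = 3^2 × 113


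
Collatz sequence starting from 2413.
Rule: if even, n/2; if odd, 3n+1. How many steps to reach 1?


2413 → 7240 → 3620 → 1810 → 905 → 2716 → 1358 → 679 → 2038 → 1019 → 3058 → 1529 → 4588 → 2294 → 1147 → 3442 → 1721 → 5164 → 2582 → 1291 → 3874 → 1937 → 5812 → 2906 → 1453 → 4360 → 2180 → 1090 → 545 → 1636 → 818 → 409 → 1228 → 614 → 307 → 922 → 461 → 1384 → 692 → 346 → 173 → 520 → 260 → 130 → 65 → 196 → 98 → 49 → 148 → 74 → 37 → 112 → 56 → 28 → 14 → 7 → 22 → 11 → 34 → 17 → 52 → 26 → 13 → 40 → 20 → 10 → 5 → 16 → 8 → 4 → 2 → 1
Total steps = 71

71 steps


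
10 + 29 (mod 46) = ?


10 + 29 = 39
39 mod 46 = 39


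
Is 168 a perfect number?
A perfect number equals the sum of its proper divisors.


Proper divisors of 168: 1, 2, 3, 4, 6, 7, 8, 12, 14, 21, 24, 28, 42, 56, 84
Sum = 1 + 2 + 3 + 4 + 6 + 7 + 8 + 12 + 14 + 21 + 24 + 28 + 42 + 56 + 84 = 312

No, 168 is not perfect (312 ≠ 168)


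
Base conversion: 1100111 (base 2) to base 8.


1100111 (base 2) = 103 (decimal)
103 (decimal) = 147 (base 8)


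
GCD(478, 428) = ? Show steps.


478 = 1 * 428 + 50
428 = 8 * 50 + 28
50 = 1 * 28 + 22
28 = 1 * 22 + 6
22 = 3 * 6 + 4
6 = 1 * 4 + 2
4 = 2 * 2 + 0
GCD = 2


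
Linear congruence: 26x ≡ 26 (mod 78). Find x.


GCD(26, 78) = 26 divides 26
Divide: 1x ≡ 1 (mod 3)
x ≡ 1 (mod 3)


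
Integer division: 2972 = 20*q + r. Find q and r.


2972 = 20 * 148 + 12
Check: 2960 + 12 = 2972

q = 148, r = 12


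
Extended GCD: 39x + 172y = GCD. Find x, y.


Tabular extended Euclidean (each row: r = 39*s + 172*t):
r=39, s=1, t=0
r=172, s=0, t=1
q=0: r=39, s=1, t=0   [39*(1) + 172*(0) = 39]
q=4: r=16, s=-4, t=1   [39*(-4) + 172*(1) = 16]
q=2: r=7, s=9, t=-2   [39*(9) + 172*(-2) = 7]
q=2: r=2, s=-22, t=5   [39*(-22) + 172*(5) = 2]
q=3: r=1, s=75, t=-17   [39*(75) + 172*(-17) = 1]
q=2: r=0, s=-172, t=39   [39*(-172) + 172*(39) = 0]
GCD = 1; from the row with r=1: x=75, y=-17
Check: 39*(75) + 172*(-17) = 2925 - 2924 = 1

GCD = 1, x = 75, y = -17


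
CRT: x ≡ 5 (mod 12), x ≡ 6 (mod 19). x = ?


M = 12*19 = 228
M1 = M/12 = 19, M2 = M/19 = 12
M1^(-1) mod 12 = 7, M2^(-1) mod 19 = 8
x = 5*19*7 + 6*12*8 = 1241
1241 mod 228 = 101
Check: 101 mod 12 = 5 ✓, 101 mod 19 = 6 ✓

x ≡ 101 (mod 228)


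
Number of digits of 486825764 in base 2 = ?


486825764 in base 2 = 11101000001000101111100100100
Number of digits = 29

29 digits (base 2)


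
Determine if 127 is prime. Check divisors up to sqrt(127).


Check divisors up to sqrt(127) = 11.2694
No divisors found.
127 is prime.

Yes, 127 is prime


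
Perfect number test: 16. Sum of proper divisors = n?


Proper divisors of 16: 1, 2, 4, 8
Sum = 1 + 2 + 4 + 8 = 15

No, 16 is not perfect (15 ≠ 16)


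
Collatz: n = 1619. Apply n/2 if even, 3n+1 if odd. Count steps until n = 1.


1619 → 4858 → 2429 → 7288 → 3644 → 1822 → 911 → 2734 → 1367 → 4102 → 2051 → 6154 → 3077 → 9232 → 4616 → 2308 → 1154 → 577 → 1732 → 866 → 433 → 1300 → 650 → 325 → 976 → 488 → 244 → 122 → 61 → 184 → 92 → 46 → 23 → 70 → 35 → 106 → 53 → 160 → 80 → 40 → 20 → 10 → 5 → 16 → 8 → 4 → 2 → 1
Total steps = 47

47 steps
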